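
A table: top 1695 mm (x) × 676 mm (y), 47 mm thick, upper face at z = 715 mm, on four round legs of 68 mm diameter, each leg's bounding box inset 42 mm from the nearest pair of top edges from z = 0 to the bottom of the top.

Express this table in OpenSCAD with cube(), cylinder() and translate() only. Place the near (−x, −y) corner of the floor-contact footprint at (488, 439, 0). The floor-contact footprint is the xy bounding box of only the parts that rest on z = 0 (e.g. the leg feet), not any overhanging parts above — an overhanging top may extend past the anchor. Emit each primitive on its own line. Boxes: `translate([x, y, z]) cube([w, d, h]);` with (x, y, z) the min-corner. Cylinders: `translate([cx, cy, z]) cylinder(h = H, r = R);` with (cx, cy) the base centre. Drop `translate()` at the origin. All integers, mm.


translate([446, 397, 668]) cube([1695, 676, 47]);
translate([522, 473, 0]) cylinder(h = 668, r = 34);
translate([2065, 473, 0]) cylinder(h = 668, r = 34);
translate([522, 997, 0]) cylinder(h = 668, r = 34);
translate([2065, 997, 0]) cylinder(h = 668, r = 34);


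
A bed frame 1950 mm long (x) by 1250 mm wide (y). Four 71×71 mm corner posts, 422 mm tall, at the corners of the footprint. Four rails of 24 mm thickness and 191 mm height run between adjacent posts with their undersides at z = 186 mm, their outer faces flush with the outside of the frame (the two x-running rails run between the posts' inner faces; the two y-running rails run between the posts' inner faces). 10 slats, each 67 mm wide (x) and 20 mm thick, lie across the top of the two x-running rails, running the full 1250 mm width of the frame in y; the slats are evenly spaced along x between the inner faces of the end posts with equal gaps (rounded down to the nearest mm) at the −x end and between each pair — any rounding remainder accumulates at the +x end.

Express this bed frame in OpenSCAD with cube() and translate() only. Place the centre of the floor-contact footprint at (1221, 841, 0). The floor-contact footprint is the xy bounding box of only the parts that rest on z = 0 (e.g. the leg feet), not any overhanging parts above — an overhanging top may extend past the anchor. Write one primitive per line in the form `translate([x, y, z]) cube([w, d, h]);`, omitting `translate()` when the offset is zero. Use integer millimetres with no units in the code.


translate([246, 216, 0]) cube([71, 71, 422]);
translate([246, 1395, 0]) cube([71, 71, 422]);
translate([2125, 216, 0]) cube([71, 71, 422]);
translate([2125, 1395, 0]) cube([71, 71, 422]);
translate([317, 216, 186]) cube([1808, 24, 191]);
translate([317, 1442, 186]) cube([1808, 24, 191]);
translate([246, 287, 186]) cube([24, 1108, 191]);
translate([2172, 287, 186]) cube([24, 1108, 191]);
translate([420, 216, 377]) cube([67, 1250, 20]);
translate([590, 216, 377]) cube([67, 1250, 20]);
translate([760, 216, 377]) cube([67, 1250, 20]);
translate([930, 216, 377]) cube([67, 1250, 20]);
translate([1100, 216, 377]) cube([67, 1250, 20]);
translate([1270, 216, 377]) cube([67, 1250, 20]);
translate([1440, 216, 377]) cube([67, 1250, 20]);
translate([1610, 216, 377]) cube([67, 1250, 20]);
translate([1780, 216, 377]) cube([67, 1250, 20]);
translate([1950, 216, 377]) cube([67, 1250, 20]);


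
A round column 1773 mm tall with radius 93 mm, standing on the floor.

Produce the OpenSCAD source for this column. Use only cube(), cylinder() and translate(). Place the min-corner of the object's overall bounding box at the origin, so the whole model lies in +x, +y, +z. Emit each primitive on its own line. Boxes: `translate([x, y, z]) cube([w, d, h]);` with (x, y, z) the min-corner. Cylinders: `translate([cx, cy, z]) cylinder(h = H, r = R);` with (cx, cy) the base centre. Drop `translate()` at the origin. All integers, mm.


translate([93, 93, 0]) cylinder(h = 1773, r = 93);


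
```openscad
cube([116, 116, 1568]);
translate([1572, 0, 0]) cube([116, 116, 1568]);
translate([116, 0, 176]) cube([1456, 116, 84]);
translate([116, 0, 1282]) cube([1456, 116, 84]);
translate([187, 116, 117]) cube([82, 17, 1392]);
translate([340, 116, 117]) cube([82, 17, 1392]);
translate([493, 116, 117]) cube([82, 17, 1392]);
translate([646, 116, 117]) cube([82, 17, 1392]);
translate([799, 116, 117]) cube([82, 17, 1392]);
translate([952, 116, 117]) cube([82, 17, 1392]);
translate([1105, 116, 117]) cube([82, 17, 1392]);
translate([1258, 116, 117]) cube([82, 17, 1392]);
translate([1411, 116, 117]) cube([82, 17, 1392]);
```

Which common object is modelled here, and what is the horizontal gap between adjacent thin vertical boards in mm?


A fence section. The picket gap is 71 mm.

Two posts, two rails, 9 pickets — a fence section. Span 1456 mm holds 9 pickets of 82 mm with 10 equal gaps: ⌊(1456 − 9·82) / 10⌋ = 71 mm.


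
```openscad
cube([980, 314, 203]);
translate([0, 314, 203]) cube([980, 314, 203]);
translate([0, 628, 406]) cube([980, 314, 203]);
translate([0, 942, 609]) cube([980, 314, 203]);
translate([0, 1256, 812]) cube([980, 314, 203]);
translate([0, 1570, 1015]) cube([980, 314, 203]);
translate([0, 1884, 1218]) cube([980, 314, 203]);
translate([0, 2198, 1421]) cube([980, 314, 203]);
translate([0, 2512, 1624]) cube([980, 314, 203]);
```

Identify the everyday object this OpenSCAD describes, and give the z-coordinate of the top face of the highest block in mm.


A staircase. The total rise is 1827 mm.

9 identical blocks, each offset up and back from the previous — a staircase. Each step is 203 mm tall and there are 9 of them, so the total rise is 9 × 203 = 1827 mm.


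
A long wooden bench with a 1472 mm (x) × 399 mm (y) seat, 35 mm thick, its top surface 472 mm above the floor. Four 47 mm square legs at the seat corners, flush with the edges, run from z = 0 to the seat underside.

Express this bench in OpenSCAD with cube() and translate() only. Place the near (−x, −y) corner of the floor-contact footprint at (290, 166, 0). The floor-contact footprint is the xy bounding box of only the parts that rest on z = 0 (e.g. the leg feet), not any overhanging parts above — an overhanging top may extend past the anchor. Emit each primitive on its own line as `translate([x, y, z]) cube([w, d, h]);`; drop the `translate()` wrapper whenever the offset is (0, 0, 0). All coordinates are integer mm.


// leg_h = 472 − 35 = 437
translate([290, 166, 437]) cube([1472, 399, 35]);
translate([290, 166, 0]) cube([47, 47, 437]);
translate([290, 518, 0]) cube([47, 47, 437]);
translate([1715, 166, 0]) cube([47, 47, 437]);
translate([1715, 518, 0]) cube([47, 47, 437]);


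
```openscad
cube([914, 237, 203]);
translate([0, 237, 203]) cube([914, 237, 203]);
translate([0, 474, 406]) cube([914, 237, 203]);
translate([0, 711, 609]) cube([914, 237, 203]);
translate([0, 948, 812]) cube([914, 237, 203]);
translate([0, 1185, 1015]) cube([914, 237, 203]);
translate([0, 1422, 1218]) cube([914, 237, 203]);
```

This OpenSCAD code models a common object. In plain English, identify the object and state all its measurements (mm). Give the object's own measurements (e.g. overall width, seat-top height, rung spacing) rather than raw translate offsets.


A straight staircase of 7 solid steps. Each step is 914 mm wide (x), 237 mm deep (y, the going) and 203 mm tall (the rise). The first step rests on the floor; each subsequent step sits one going further in +y and one rise higher in +z, directly behind and above the previous step with no overlap.


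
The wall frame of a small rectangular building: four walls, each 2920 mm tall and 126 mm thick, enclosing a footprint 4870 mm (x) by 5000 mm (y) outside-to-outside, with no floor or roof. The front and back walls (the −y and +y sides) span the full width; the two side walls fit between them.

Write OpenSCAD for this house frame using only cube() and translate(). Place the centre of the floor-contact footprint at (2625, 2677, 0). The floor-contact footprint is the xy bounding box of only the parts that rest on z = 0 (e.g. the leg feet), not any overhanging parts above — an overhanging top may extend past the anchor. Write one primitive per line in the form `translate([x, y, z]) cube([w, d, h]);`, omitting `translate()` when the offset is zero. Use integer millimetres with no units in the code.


translate([190, 177, 0]) cube([4870, 126, 2920]);
translate([190, 5051, 0]) cube([4870, 126, 2920]);
translate([190, 303, 0]) cube([126, 4748, 2920]);
translate([4934, 303, 0]) cube([126, 4748, 2920]);


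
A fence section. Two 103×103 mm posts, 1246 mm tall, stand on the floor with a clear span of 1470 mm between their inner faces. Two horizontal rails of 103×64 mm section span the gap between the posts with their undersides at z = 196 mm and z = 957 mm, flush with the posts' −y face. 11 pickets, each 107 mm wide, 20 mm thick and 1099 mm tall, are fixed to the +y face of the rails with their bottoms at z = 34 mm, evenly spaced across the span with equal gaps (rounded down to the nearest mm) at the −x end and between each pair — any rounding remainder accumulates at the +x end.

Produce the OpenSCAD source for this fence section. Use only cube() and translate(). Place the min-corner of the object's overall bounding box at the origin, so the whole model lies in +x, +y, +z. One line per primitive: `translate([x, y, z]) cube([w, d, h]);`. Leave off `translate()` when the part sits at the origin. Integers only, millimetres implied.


cube([103, 103, 1246]);
translate([1573, 0, 0]) cube([103, 103, 1246]);
translate([103, 0, 196]) cube([1470, 103, 64]);
translate([103, 0, 957]) cube([1470, 103, 64]);
translate([127, 103, 34]) cube([107, 20, 1099]);
translate([258, 103, 34]) cube([107, 20, 1099]);
translate([389, 103, 34]) cube([107, 20, 1099]);
translate([520, 103, 34]) cube([107, 20, 1099]);
translate([651, 103, 34]) cube([107, 20, 1099]);
translate([782, 103, 34]) cube([107, 20, 1099]);
translate([913, 103, 34]) cube([107, 20, 1099]);
translate([1044, 103, 34]) cube([107, 20, 1099]);
translate([1175, 103, 34]) cube([107, 20, 1099]);
translate([1306, 103, 34]) cube([107, 20, 1099]);
translate([1437, 103, 34]) cube([107, 20, 1099]);


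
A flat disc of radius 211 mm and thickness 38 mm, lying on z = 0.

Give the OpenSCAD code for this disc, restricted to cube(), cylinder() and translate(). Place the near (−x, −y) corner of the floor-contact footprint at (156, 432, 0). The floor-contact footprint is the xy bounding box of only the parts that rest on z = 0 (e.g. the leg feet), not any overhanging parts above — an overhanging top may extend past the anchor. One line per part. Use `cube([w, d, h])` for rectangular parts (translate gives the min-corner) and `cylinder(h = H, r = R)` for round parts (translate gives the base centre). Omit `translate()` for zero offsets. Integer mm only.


translate([367, 643, 0]) cylinder(h = 38, r = 211);


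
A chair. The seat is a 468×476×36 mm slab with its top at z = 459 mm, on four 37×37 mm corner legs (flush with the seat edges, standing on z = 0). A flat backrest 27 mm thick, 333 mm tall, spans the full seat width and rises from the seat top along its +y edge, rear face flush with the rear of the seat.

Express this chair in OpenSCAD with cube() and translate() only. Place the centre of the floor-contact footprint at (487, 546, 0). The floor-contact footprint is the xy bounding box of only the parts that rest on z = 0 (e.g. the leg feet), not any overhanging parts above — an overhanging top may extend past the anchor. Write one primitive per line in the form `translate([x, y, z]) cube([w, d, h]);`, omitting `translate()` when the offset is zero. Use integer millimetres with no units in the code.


translate([253, 308, 423]) cube([468, 476, 36]);
translate([253, 308, 0]) cube([37, 37, 423]);
translate([684, 308, 0]) cube([37, 37, 423]);
translate([253, 747, 0]) cube([37, 37, 423]);
translate([684, 747, 0]) cube([37, 37, 423]);
translate([253, 757, 459]) cube([468, 27, 333]);


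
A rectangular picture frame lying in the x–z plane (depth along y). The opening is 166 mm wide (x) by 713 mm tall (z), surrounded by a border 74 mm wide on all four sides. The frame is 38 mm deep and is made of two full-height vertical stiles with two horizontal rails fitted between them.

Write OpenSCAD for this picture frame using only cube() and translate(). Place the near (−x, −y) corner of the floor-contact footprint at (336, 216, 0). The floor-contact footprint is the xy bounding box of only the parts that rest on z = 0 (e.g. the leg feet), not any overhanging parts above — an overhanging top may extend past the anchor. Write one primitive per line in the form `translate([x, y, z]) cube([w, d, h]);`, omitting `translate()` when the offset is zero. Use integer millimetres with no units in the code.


translate([336, 216, 0]) cube([74, 38, 861]);
translate([576, 216, 0]) cube([74, 38, 861]);
translate([410, 216, 0]) cube([166, 38, 74]);
translate([410, 216, 787]) cube([166, 38, 74]);


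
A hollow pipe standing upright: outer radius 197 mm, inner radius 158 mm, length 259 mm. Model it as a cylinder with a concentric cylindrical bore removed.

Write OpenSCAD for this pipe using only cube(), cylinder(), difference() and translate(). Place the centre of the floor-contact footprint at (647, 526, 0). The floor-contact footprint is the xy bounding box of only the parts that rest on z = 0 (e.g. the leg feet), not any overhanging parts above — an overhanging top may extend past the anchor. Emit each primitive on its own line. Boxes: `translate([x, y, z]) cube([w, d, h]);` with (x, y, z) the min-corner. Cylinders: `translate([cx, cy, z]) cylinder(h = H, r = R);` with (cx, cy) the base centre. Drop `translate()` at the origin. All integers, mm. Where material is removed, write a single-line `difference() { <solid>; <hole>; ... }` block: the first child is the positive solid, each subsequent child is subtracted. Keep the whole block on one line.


difference() { translate([647, 526, 0]) cylinder(h = 259, r = 197); translate([647, 526, 0]) cylinder(h = 259, r = 158); }


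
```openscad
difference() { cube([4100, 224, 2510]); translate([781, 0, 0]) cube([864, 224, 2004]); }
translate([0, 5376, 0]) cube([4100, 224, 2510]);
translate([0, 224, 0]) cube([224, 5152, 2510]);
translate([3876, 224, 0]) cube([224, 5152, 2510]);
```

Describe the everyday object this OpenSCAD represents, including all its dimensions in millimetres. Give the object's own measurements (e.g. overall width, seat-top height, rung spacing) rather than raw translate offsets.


A single room: four walls, each 2510 mm tall and 224 mm thick, enclosing an outside footprint 4100×5600 mm (x × y), no floor or roof. The front and back walls (−y and +y sides) run the full x-width; the side walls fit between their inner faces. A door opening 864 mm wide and 2004 mm tall is cut through the front wall from the floor up, its −x edge 781 mm from the wall's −x end.


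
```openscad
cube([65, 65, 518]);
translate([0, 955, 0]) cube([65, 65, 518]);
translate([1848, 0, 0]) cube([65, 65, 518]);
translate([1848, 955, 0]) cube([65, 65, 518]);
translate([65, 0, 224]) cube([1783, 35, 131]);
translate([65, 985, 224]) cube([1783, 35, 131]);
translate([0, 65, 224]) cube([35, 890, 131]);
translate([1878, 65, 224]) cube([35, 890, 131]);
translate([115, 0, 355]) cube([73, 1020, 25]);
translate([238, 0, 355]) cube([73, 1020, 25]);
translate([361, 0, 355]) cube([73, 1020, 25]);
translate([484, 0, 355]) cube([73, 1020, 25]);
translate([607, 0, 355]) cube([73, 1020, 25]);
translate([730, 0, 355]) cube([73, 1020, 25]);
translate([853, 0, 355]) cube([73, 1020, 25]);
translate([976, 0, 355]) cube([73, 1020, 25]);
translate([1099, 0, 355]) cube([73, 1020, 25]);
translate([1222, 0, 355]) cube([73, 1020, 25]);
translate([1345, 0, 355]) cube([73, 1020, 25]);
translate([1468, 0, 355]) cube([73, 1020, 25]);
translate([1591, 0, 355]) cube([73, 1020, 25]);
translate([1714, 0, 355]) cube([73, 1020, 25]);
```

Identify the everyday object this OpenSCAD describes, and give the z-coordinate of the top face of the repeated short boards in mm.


A bed frame. The slat-top height is 380 mm.

Four posts, four rails, and a row of slats — a bed frame. Slats sit on the rails at z = 224 + 131 = 355; with slat thickness 25, the top is 380 mm.


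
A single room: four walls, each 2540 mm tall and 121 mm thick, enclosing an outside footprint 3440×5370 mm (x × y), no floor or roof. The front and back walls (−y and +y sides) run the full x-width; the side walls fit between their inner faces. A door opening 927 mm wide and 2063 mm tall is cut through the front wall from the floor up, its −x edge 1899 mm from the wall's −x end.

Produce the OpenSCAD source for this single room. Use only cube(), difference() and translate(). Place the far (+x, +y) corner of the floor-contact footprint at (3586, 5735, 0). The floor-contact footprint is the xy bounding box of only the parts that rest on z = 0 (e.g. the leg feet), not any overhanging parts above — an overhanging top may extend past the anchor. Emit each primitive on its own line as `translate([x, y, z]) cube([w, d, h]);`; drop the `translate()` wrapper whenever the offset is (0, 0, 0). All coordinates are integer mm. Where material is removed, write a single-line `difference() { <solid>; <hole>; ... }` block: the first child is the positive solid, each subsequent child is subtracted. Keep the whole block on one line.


difference() { translate([146, 365, 0]) cube([3440, 121, 2540]); translate([2045, 365, 0]) cube([927, 121, 2063]); }
translate([146, 5614, 0]) cube([3440, 121, 2540]);
translate([146, 486, 0]) cube([121, 5128, 2540]);
translate([3465, 486, 0]) cube([121, 5128, 2540]);


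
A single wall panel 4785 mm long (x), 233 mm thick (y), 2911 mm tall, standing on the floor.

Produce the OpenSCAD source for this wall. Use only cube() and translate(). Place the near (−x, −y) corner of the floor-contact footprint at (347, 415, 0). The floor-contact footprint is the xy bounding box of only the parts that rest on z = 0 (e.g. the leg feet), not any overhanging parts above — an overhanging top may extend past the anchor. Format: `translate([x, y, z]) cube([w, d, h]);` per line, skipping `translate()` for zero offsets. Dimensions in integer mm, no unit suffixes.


translate([347, 415, 0]) cube([4785, 233, 2911]);


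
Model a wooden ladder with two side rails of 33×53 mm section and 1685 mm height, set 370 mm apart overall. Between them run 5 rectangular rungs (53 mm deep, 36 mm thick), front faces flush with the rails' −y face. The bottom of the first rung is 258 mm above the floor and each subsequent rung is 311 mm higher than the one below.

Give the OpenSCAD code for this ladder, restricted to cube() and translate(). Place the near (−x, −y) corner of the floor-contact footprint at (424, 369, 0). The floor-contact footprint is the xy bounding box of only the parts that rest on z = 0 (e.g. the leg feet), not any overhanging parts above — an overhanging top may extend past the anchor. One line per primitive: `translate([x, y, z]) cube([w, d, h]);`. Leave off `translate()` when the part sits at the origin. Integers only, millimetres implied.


translate([424, 369, 0]) cube([33, 53, 1685]);
translate([761, 369, 0]) cube([33, 53, 1685]);
translate([457, 369, 258]) cube([304, 53, 36]);
translate([457, 369, 569]) cube([304, 53, 36]);
translate([457, 369, 880]) cube([304, 53, 36]);
translate([457, 369, 1191]) cube([304, 53, 36]);
translate([457, 369, 1502]) cube([304, 53, 36]);


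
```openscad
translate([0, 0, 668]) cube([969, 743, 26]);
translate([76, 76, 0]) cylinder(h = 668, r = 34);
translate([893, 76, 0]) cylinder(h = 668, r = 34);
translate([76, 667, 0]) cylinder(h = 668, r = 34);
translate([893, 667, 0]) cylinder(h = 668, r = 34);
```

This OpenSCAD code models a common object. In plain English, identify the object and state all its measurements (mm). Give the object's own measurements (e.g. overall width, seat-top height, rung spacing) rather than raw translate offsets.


A rectangular dining table. The top is 969×743×26 mm with its upper surface at z = 694 mm. It stands on four round legs of 68 mm diameter, each leg's bounding box inset 42 mm from the nearest pair of top edges, running from the floor to the underside of the top.


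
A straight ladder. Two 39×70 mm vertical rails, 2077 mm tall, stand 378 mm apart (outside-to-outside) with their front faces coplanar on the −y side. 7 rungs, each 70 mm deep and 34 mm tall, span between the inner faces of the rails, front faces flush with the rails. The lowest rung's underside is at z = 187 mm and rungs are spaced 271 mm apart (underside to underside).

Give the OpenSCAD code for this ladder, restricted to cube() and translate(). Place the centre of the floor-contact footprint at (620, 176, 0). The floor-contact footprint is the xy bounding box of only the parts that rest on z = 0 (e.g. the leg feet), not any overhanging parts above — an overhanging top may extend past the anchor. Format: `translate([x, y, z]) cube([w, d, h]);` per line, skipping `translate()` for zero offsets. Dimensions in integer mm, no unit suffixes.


// rung span = 378 - 2*39 = 300
// rung[k] z = 187 + k*271
translate([431, 141, 0]) cube([39, 70, 2077]);
translate([770, 141, 0]) cube([39, 70, 2077]);
translate([470, 141, 187]) cube([300, 70, 34]);
translate([470, 141, 458]) cube([300, 70, 34]);
translate([470, 141, 729]) cube([300, 70, 34]);
translate([470, 141, 1000]) cube([300, 70, 34]);
translate([470, 141, 1271]) cube([300, 70, 34]);
translate([470, 141, 1542]) cube([300, 70, 34]);
translate([470, 141, 1813]) cube([300, 70, 34]);


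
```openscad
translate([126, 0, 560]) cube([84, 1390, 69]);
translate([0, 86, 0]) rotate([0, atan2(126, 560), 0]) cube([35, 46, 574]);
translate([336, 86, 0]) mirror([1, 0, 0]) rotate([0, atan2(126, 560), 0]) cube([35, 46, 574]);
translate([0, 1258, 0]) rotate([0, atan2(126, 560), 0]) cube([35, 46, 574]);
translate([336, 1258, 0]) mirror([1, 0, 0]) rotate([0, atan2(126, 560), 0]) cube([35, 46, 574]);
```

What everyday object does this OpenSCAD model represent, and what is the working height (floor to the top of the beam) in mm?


A sawhorse. The overall height is 629 mm.

A beam across two mirrored pairs of raked legs — a sawhorse. The beam's underside is at z = 560 (matching the legs' vertical rise in atan2(126, 560)) and the beam is 69 mm tall, so its top is at 560 + 69 = 629 mm. The raked legs top out at the beam's underside, so that is the highest point.


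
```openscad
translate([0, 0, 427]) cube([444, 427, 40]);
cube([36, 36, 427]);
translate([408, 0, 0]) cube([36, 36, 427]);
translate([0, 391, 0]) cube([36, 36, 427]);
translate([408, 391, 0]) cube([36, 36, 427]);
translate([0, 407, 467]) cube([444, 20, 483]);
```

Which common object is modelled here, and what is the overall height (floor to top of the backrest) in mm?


A chair. The overall height is 950 mm.

A slab on four corner posts with a tall panel at the back — a chair. The seat slab sits at z = 427 with thickness 40, and the 483 mm backrest starts at the seat top, so the overall height is 427 + 40 + 483 = 950 mm.


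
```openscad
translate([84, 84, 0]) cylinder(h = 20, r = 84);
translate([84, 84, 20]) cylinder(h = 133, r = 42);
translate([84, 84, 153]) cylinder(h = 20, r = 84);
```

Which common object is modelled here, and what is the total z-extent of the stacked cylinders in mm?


A spool. The overall height is 173 mm.

Three coaxial cylinders, large–small–large — a spool. Two 20 mm flanges and a 133 mm core give 20 + 133 + 20 = 173 mm.


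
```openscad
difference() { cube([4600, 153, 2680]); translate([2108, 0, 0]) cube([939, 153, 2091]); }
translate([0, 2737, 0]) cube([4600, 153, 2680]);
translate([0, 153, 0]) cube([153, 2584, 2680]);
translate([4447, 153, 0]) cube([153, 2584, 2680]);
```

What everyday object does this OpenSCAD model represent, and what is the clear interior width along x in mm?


A single room. The interior width is 4294 mm.

Four walls enclosing a rectangle with a door in the front wall — a room. Outside width 4600 minus two 153 mm walls gives 4294 mm.


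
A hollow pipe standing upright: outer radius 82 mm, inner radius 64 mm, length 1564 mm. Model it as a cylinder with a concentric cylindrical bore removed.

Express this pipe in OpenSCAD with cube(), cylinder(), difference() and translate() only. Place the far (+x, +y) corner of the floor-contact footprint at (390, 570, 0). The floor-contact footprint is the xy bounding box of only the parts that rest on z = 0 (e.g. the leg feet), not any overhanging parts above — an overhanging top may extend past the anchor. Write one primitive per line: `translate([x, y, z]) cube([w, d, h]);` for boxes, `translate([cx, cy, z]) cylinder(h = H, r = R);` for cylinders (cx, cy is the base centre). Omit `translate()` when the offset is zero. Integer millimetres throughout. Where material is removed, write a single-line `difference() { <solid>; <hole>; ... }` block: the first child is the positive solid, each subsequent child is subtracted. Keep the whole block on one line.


difference() { translate([308, 488, 0]) cylinder(h = 1564, r = 82); translate([308, 488, 0]) cylinder(h = 1564, r = 64); }


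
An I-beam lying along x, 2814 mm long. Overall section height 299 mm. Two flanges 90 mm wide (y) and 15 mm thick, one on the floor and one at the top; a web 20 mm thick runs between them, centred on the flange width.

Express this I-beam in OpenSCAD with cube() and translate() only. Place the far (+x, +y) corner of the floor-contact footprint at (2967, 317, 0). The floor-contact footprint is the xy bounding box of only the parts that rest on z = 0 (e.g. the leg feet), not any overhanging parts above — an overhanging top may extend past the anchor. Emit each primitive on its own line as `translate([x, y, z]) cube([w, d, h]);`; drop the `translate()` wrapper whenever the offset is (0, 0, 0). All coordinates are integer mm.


translate([153, 227, 0]) cube([2814, 90, 15]);
translate([153, 262, 15]) cube([2814, 20, 269]);
translate([153, 227, 284]) cube([2814, 90, 15]);


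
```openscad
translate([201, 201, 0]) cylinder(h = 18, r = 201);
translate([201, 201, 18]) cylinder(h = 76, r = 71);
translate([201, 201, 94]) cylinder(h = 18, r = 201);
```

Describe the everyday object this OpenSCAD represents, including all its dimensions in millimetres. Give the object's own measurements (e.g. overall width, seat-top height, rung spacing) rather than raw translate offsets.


A spool: two coaxial disc flanges of radius 201 mm and thickness 18 mm, joined by a core cylinder of radius 71 mm and height 76 mm. The lower flange rests on z = 0 and the three cylinders share a vertical axis.


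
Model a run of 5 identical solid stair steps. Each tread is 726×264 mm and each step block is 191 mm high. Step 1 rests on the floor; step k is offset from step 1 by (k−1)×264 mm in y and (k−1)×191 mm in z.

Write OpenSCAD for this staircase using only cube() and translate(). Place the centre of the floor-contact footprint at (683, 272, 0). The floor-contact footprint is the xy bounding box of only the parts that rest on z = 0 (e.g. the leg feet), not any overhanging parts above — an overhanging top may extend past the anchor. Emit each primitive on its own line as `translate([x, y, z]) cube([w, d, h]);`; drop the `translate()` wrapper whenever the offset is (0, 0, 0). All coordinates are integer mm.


translate([320, 140, 0]) cube([726, 264, 191]);
translate([320, 404, 191]) cube([726, 264, 191]);
translate([320, 668, 382]) cube([726, 264, 191]);
translate([320, 932, 573]) cube([726, 264, 191]);
translate([320, 1196, 764]) cube([726, 264, 191]);


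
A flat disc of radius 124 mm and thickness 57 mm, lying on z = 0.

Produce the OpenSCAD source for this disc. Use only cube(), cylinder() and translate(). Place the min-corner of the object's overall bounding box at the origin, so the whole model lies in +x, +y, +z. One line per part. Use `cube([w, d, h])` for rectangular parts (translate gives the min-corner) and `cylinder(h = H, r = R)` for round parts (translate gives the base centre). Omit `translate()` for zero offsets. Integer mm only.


translate([124, 124, 0]) cylinder(h = 57, r = 124);


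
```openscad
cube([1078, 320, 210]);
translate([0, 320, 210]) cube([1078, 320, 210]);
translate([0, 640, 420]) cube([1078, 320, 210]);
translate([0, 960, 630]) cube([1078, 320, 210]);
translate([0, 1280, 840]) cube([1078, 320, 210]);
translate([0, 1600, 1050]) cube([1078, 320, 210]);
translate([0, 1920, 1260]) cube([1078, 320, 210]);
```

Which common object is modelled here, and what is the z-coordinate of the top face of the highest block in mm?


A staircase. The total rise is 1470 mm.

7 identical blocks, each offset up and back from the previous — a staircase. Each step is 210 mm tall and there are 7 of them, so the total rise is 7 × 210 = 1470 mm.


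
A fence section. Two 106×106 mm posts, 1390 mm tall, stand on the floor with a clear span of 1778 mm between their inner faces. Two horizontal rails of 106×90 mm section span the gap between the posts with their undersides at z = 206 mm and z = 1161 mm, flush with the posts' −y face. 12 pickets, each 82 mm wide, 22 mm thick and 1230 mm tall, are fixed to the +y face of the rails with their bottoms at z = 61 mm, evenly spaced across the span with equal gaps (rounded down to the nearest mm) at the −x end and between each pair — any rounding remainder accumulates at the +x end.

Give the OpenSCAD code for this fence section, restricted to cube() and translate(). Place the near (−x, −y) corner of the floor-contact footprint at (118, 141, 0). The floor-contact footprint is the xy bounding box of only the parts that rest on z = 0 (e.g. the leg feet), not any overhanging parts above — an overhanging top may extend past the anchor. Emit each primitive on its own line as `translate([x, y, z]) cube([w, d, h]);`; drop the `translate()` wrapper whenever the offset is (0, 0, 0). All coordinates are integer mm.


translate([118, 141, 0]) cube([106, 106, 1390]);
translate([2002, 141, 0]) cube([106, 106, 1390]);
translate([224, 141, 206]) cube([1778, 106, 90]);
translate([224, 141, 1161]) cube([1778, 106, 90]);
translate([285, 247, 61]) cube([82, 22, 1230]);
translate([428, 247, 61]) cube([82, 22, 1230]);
translate([571, 247, 61]) cube([82, 22, 1230]);
translate([714, 247, 61]) cube([82, 22, 1230]);
translate([857, 247, 61]) cube([82, 22, 1230]);
translate([1000, 247, 61]) cube([82, 22, 1230]);
translate([1143, 247, 61]) cube([82, 22, 1230]);
translate([1286, 247, 61]) cube([82, 22, 1230]);
translate([1429, 247, 61]) cube([82, 22, 1230]);
translate([1572, 247, 61]) cube([82, 22, 1230]);
translate([1715, 247, 61]) cube([82, 22, 1230]);
translate([1858, 247, 61]) cube([82, 22, 1230]);


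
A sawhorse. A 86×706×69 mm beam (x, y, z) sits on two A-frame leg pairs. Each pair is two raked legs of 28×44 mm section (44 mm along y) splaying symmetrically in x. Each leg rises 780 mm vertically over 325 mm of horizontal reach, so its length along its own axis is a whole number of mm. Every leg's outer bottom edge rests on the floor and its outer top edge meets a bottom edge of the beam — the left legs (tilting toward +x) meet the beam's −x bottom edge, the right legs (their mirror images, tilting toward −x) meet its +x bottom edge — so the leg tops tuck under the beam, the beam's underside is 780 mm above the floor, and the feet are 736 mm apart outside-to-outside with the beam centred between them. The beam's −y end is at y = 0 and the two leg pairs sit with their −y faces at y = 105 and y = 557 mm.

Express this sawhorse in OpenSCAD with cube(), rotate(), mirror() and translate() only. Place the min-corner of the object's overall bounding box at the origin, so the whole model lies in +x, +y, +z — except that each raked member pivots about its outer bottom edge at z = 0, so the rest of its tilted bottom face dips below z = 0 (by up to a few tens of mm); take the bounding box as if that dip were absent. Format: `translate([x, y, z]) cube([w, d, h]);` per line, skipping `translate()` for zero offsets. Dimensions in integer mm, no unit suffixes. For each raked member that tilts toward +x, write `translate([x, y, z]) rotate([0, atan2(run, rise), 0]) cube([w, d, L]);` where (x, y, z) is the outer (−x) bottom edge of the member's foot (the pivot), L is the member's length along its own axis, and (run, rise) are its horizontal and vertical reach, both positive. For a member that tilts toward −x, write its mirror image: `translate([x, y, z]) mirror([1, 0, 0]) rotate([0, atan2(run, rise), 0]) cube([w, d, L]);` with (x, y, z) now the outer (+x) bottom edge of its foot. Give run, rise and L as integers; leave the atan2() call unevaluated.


// leg length = √(325² + 780²) = 845
// right-leg outer foot x = 2·325 + 86 = 736
// beam min-corner = (325, 0, 780)
translate([325, 0, 780]) cube([86, 706, 69]);
translate([0, 105, 0]) rotate([0, atan2(325, 780), 0]) cube([28, 44, 845]);
translate([736, 105, 0]) mirror([1, 0, 0]) rotate([0, atan2(325, 780), 0]) cube([28, 44, 845]);
translate([0, 557, 0]) rotate([0, atan2(325, 780), 0]) cube([28, 44, 845]);
translate([736, 557, 0]) mirror([1, 0, 0]) rotate([0, atan2(325, 780), 0]) cube([28, 44, 845]);


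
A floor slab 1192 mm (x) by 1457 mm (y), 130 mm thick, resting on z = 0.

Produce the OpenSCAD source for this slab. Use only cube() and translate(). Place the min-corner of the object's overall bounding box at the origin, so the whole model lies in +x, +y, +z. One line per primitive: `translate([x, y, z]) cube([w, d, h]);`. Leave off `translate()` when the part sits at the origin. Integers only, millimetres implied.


cube([1192, 1457, 130]);


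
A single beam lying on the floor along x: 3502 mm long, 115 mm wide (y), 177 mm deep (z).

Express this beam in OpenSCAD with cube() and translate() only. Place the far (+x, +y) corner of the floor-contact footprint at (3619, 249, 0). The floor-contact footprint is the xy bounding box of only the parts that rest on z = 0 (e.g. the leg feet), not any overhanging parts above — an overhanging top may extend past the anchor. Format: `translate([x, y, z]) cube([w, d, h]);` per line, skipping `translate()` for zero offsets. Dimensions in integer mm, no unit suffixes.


translate([117, 134, 0]) cube([3502, 115, 177]);


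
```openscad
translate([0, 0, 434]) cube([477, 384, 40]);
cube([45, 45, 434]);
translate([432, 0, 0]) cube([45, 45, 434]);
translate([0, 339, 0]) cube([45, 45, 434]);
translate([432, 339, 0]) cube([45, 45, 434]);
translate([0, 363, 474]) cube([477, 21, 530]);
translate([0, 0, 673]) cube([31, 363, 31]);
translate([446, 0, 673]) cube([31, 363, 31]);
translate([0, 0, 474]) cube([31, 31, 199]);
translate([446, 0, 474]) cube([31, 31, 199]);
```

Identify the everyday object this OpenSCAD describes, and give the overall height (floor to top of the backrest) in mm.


A chair. The overall height is 1004 mm.

A slab on four corner posts with a tall panel at the back — a chair. The seat slab sits at z = 434 with thickness 40, and the 530 mm backrest starts at the seat top, so the overall height is 434 + 40 + 530 = 1004 mm.


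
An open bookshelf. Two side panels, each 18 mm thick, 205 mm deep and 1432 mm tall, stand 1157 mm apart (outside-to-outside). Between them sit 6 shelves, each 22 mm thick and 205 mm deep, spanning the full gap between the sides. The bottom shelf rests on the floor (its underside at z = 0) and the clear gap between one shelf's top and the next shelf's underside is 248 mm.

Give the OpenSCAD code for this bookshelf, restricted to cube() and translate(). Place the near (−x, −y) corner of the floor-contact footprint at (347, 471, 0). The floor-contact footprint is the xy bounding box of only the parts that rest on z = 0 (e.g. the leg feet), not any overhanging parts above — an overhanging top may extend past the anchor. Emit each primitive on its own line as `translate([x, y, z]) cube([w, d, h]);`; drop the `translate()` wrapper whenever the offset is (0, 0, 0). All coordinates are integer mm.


translate([347, 471, 0]) cube([18, 205, 1432]);
translate([1486, 471, 0]) cube([18, 205, 1432]);
translate([365, 471, 0]) cube([1121, 205, 22]);
translate([365, 471, 270]) cube([1121, 205, 22]);
translate([365, 471, 540]) cube([1121, 205, 22]);
translate([365, 471, 810]) cube([1121, 205, 22]);
translate([365, 471, 1080]) cube([1121, 205, 22]);
translate([365, 471, 1350]) cube([1121, 205, 22]);


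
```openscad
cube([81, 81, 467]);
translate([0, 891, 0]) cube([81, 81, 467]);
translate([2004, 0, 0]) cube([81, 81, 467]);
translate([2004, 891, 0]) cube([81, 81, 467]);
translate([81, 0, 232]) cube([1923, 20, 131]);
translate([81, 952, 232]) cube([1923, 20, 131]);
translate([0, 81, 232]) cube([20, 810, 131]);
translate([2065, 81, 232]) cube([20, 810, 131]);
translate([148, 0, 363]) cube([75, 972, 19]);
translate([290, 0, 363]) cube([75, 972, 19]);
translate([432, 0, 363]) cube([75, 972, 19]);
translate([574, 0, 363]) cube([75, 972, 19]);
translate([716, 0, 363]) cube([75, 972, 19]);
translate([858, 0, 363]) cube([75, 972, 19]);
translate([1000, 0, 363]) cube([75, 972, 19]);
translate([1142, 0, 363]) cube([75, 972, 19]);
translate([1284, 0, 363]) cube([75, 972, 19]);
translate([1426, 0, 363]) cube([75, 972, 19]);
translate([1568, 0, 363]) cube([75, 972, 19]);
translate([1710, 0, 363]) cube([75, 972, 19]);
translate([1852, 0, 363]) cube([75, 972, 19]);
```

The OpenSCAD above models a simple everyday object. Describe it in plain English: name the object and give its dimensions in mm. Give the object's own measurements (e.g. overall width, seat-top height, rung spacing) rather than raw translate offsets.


A bed frame 2085 mm long (x) by 972 mm wide (y). Four 81×81 mm corner posts, 467 mm tall, at the corners of the footprint. Four rails of 20 mm thickness and 131 mm height run between adjacent posts with their undersides at z = 232 mm, their outer faces flush with the outside of the frame (the two x-running rails run between the posts' inner faces; the two y-running rails run between the posts' inner faces). 13 slats, each 75 mm wide (x) and 19 mm thick, lie across the top of the two x-running rails, running the full 972 mm width of the frame in y; along x they sit between the end posts with a 67 mm gap after the −x posts and between neighbouring slats, leaving 77 mm before the +x posts.


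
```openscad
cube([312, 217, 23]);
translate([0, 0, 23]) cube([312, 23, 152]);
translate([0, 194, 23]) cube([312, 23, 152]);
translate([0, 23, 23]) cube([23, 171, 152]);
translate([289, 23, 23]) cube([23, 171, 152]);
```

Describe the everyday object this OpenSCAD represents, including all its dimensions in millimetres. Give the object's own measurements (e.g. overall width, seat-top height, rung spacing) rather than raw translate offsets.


An open-topped rectangular box: outside dimensions 312×217×175 mm, with a uniform wall and base thickness of 23 mm. The base is a full 312×217 slab on the floor; four walls sit on top of the base. The front and back walls (the −y and +y sides) span the full width; the two side walls fit between them.


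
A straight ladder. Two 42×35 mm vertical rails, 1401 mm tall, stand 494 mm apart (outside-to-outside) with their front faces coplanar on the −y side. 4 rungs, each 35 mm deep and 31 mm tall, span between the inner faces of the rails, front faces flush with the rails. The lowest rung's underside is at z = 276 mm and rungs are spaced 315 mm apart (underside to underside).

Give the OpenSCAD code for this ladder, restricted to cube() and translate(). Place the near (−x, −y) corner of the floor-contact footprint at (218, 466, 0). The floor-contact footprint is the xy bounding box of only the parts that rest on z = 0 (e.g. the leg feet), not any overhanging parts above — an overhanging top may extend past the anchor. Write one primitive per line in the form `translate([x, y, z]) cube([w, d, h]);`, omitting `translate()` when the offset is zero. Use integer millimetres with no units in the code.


// rung span = 494 - 2*42 = 410
// rung[k] z = 276 + k*315
translate([218, 466, 0]) cube([42, 35, 1401]);
translate([670, 466, 0]) cube([42, 35, 1401]);
translate([260, 466, 276]) cube([410, 35, 31]);
translate([260, 466, 591]) cube([410, 35, 31]);
translate([260, 466, 906]) cube([410, 35, 31]);
translate([260, 466, 1221]) cube([410, 35, 31]);
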